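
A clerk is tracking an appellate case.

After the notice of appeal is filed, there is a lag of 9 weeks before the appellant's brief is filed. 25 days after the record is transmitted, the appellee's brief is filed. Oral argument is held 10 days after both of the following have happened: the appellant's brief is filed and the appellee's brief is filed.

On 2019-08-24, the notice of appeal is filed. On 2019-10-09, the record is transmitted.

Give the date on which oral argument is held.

2019-11-13

The notice of appeal is filed: Aug 24, 2019.
The appellant's brief is filed: Aug 24, 2019 + 9 weeks = Oct 26, 2019.
The record is transmitted: Oct 9, 2019.
The appellee's brief is filed: Oct 9, 2019 + 25 days = Nov 3, 2019.
Both prerequisites met — the appellant's brief is filed (Oct 26, 2019), the appellee's brief is filed (Nov 3, 2019); the later is Nov 3, 2019.
Oral argument is held: Nov 3, 2019 + 10 days = Nov 13, 2019.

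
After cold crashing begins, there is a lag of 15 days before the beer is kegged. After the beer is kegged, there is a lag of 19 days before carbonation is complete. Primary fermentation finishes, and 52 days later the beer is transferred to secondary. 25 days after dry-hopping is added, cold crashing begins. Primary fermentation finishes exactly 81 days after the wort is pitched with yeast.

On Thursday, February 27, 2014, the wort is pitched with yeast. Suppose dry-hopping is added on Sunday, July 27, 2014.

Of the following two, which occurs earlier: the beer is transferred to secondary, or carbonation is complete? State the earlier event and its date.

The beer is transferred to secondary — Thursday, July 10, 2014

The wort is pitched with yeast: Feb 27, 2014.
Primary fermentation finishes: Feb 27, 2014 + 81 days = May 19, 2014.
The beer is transferred to secondary: May 19, 2014 + 52 days = Jul 10, 2014.
Dry-hopping is added: Jul 27, 2014.
Cold crashing begins: Jul 27, 2014 + 25 days = Aug 21, 2014.
The beer is kegged: Aug 21, 2014 + 15 days = Sep 5, 2014.
Carbonation is complete: Sep 5, 2014 + 19 days = Sep 24, 2014.
Comparing: the beer is transferred to secondary on Jul 10, 2014 vs carbonation is complete on Sep 24, 2014. Earlier: the beer is transferred to secondary.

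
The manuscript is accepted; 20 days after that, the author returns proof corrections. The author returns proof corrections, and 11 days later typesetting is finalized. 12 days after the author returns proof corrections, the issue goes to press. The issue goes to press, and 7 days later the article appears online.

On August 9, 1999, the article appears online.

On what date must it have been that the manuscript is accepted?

July 1, 1999

The article appears online: Aug 9, 1999.
The issue goes to press: Aug 9, 1999 − 7 days = Aug 2, 1999.
The author returns proof corrections: Aug 2, 1999 − 12 days = Jul 21, 1999.
The manuscript is accepted: Jul 21, 1999 − 20 days = Jul 1, 1999.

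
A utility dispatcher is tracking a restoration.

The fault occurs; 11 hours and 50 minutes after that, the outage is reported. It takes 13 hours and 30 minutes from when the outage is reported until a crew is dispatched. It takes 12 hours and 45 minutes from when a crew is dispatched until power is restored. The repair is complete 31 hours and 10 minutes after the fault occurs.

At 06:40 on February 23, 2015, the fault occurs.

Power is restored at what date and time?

The fault occurs: 06:40 Feb 23, 2015.
The outage is reported: 06:40 Feb 23, 2015 + 11h50m = 18:30 Feb 23, 2015.
A crew is dispatched: 18:30 Feb 23, 2015 + 13h30m = 08:00 Feb 24, 2015.
Power is restored: 08:00 Feb 24, 2015 + 12h45m = 20:45 Feb 24, 2015.

20:45 on February 24, 2015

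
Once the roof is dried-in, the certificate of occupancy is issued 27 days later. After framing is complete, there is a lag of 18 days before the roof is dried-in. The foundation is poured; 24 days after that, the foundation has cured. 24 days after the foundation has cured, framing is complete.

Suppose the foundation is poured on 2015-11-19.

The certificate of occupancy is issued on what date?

The foundation is poured: Nov 19, 2015.
The foundation has cured: Nov 19, 2015 + 24 days = Dec 13, 2015.
Framing is complete: Dec 13, 2015 + 24 days = Jan 6, 2016.
The roof is dried-in: Jan 6, 2016 + 18 days = Jan 24, 2016.
The certificate of occupancy is issued: Jan 24, 2016 + 27 days = Feb 20, 2016.

2016-02-20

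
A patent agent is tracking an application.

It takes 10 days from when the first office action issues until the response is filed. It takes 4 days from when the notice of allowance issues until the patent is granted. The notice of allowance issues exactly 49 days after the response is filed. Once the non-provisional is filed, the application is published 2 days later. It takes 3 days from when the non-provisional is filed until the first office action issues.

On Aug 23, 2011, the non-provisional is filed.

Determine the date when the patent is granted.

The non-provisional is filed: Aug 23, 2011.
The first office action issues: Aug 23, 2011 + 3 days = Aug 26, 2011.
The response is filed: Aug 26, 2011 + 10 days = Sep 5, 2011.
The notice of allowance issues: Sep 5, 2011 + 49 days = Oct 24, 2011.
The patent is granted: Oct 24, 2011 + 4 days = Oct 28, 2011.

Oct 28, 2011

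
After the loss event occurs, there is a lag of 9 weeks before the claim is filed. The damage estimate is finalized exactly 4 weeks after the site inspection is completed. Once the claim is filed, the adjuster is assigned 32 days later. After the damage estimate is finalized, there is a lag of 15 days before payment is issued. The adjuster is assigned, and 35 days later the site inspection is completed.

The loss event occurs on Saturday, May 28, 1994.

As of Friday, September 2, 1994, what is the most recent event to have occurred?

The loss event occurs: May 28, 1994.
The claim is filed: May 28, 1994 + 9 weeks = Jul 30, 1994.
The adjuster is assigned: Jul 30, 1994 + 32 days = Aug 31, 1994.
The site inspection is completed: Aug 31, 1994 + 35 days = Oct 5, 1994.
The damage estimate is finalized: Oct 5, 1994 + 4 weeks = Nov 2, 1994.
Payment is issued: Nov 2, 1994 + 15 days = Nov 17, 1994.
Sep 2, 1994 falls between when the adjuster is assigned (Aug 31, 1994) and when the site inspection is completed (Oct 5, 1994).

The adjuster is assigned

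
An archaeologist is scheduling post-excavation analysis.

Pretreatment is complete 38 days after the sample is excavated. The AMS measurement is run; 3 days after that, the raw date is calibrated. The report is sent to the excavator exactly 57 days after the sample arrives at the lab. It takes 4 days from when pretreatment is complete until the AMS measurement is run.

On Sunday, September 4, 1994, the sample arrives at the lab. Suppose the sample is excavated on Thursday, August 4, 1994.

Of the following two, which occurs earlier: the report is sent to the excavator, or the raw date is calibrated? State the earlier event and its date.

The raw date is calibrated — Sunday, September 18, 1994

The sample arrives at the lab: Sep 4, 1994.
The report is sent to the excavator: Sep 4, 1994 + 57 days = Oct 31, 1994.
The sample is excavated: Aug 4, 1994.
Pretreatment is complete: Aug 4, 1994 + 38 days = Sep 11, 1994.
The AMS measurement is run: Sep 11, 1994 + 4 days = Sep 15, 1994.
The raw date is calibrated: Sep 15, 1994 + 3 days = Sep 18, 1994.
Comparing: the report is sent to the excavator on Oct 31, 1994 vs the raw date is calibrated on Sep 18, 1994. Earlier: the raw date is calibrated.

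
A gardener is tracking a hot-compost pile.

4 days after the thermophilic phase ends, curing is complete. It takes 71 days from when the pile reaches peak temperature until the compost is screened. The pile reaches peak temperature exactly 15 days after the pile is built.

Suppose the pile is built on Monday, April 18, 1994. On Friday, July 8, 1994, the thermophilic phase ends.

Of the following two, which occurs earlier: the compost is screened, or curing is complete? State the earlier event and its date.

The pile is built: Apr 18, 1994.
The pile reaches peak temperature: Apr 18, 1994 + 15 days = May 3, 1994.
The compost is screened: May 3, 1994 + 71 days = Jul 13, 1994.
The thermophilic phase ends: Jul 8, 1994.
Curing is complete: Jul 8, 1994 + 4 days = Jul 12, 1994.
Comparing: the compost is screened on Jul 13, 1994 vs curing is complete on Jul 12, 1994. Earlier: curing is complete.

Curing is complete — Tuesday, July 12, 1994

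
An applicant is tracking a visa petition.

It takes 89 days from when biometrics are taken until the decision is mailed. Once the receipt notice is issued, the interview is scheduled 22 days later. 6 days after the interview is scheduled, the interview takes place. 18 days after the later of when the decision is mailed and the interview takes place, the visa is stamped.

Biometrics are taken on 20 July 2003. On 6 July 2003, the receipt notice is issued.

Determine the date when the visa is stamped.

4 November 2003

Biometrics are taken: Jul 20, 2003.
The decision is mailed: Jul 20, 2003 + 89 days = Oct 17, 2003.
The receipt notice is issued: Jul 6, 2003.
The interview is scheduled: Jul 6, 2003 + 22 days = Jul 28, 2003.
The interview takes place: Jul 28, 2003 + 6 days = Aug 3, 2003.
Both prerequisites met — the decision is mailed (Oct 17, 2003), the interview takes place (Aug 3, 2003); the later is Oct 17, 2003.
The visa is stamped: Oct 17, 2003 + 18 days = Nov 4, 2003.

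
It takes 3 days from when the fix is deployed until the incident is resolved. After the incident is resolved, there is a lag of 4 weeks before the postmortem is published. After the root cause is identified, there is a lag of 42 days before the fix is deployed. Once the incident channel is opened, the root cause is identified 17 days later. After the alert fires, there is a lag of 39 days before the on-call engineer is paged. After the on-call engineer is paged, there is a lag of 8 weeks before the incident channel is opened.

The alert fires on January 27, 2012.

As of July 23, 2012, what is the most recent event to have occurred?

The incident is resolved

The alert fires: Jan 27, 2012.
The on-call engineer is paged: Jan 27, 2012 + 39 days = Mar 6, 2012.
The incident channel is opened: Mar 6, 2012 + 8 weeks = May 1, 2012.
The root cause is identified: May 1, 2012 + 17 days = May 18, 2012.
The fix is deployed: May 18, 2012 + 42 days = Jun 29, 2012.
The incident is resolved: Jun 29, 2012 + 3 days = Jul 2, 2012.
The postmortem is published: Jul 2, 2012 + 4 weeks = Jul 30, 2012.
Jul 23, 2012 falls between when the incident is resolved (Jul 2, 2012) and when the postmortem is published (Jul 30, 2012).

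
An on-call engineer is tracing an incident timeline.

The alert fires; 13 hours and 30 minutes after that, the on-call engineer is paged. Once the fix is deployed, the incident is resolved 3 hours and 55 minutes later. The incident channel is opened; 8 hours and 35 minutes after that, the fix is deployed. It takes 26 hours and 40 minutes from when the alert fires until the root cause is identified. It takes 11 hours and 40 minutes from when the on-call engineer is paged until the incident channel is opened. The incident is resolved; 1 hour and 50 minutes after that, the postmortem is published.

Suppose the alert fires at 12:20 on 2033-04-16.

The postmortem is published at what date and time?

The alert fires: 12:20 Apr 16, 2033.
The on-call engineer is paged: 12:20 Apr 16, 2033 + 13h30m = 01:50 Apr 17, 2033.
The incident channel is opened: 01:50 Apr 17, 2033 + 11h40m = 13:30 Apr 17, 2033.
The fix is deployed: 13:30 Apr 17, 2033 + 8h35m = 22:05 Apr 17, 2033.
The incident is resolved: 22:05 Apr 17, 2033 + 3h55m = 02:00 Apr 18, 2033.
The postmortem is published: 02:00 Apr 18, 2033 + 1h50m = 03:50 Apr 18, 2033.

03:50 on 2033-04-18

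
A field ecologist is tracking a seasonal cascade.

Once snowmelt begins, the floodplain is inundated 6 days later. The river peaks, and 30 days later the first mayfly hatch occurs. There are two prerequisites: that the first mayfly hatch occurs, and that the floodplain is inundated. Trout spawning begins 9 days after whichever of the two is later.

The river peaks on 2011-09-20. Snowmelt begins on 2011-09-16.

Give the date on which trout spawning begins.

The river peaks: Sep 20, 2011.
The first mayfly hatch occurs: Sep 20, 2011 + 30 days = Oct 20, 2011.
Snowmelt begins: Sep 16, 2011.
The floodplain is inundated: Sep 16, 2011 + 6 days = Sep 22, 2011.
Both prerequisites met — the first mayfly hatch occurs (Oct 20, 2011), the floodplain is inundated (Sep 22, 2011); the later is Oct 20, 2011.
Trout spawning begins: Oct 20, 2011 + 9 days = Oct 29, 2011.

2011-10-29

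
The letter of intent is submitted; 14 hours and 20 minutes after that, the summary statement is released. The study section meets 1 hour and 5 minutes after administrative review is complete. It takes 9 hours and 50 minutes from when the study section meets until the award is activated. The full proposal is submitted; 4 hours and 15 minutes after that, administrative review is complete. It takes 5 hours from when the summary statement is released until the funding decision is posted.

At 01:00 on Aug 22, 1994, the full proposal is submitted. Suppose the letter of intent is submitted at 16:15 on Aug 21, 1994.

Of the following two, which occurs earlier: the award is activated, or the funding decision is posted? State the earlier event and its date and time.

The full proposal is submitted: 01:00 Aug 22, 1994.
Administrative review is complete: 01:00 Aug 22, 1994 + 4h15m = 05:15 Aug 22, 1994.
The study section meets: 05:15 Aug 22, 1994 + 1h05m = 06:20 Aug 22, 1994.
The award is activated: 06:20 Aug 22, 1994 + 9h50m = 16:10 Aug 22, 1994.
The letter of intent is submitted: 16:15 Aug 21, 1994.
The summary statement is released: 16:15 Aug 21, 1994 + 14h20m = 06:35 Aug 22, 1994.
The funding decision is posted: 06:35 Aug 22, 1994 + 5h = 11:35 Aug 22, 1994.
Comparing: the award is activated at 16:10 Aug 22, 1994 vs the funding decision is posted at 11:35 Aug 22, 1994. Earlier: the funding decision is posted.

The funding decision is posted — 11:35 on Aug 22, 1994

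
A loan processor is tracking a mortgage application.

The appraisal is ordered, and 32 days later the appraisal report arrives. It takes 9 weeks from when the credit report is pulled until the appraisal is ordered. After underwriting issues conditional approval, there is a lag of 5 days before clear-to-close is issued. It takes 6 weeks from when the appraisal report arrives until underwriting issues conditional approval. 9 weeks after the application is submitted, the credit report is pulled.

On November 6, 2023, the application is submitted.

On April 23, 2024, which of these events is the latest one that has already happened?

The application is submitted: Nov 6, 2023.
The credit report is pulled: Nov 6, 2023 + 9 weeks = Jan 8, 2024.
The appraisal is ordered: Jan 8, 2024 + 9 weeks = Mar 11, 2024.
The appraisal report arrives: Mar 11, 2024 + 32 days = Apr 12, 2024.
Underwriting issues conditional approval: Apr 12, 2024 + 6 weeks = May 24, 2024.
Clear-to-close is issued: May 24, 2024 + 5 days = May 29, 2024.
Apr 23, 2024 falls between when the appraisal report arrives (Apr 12, 2024) and when underwriting issues conditional approval (May 24, 2024).

The appraisal report arrives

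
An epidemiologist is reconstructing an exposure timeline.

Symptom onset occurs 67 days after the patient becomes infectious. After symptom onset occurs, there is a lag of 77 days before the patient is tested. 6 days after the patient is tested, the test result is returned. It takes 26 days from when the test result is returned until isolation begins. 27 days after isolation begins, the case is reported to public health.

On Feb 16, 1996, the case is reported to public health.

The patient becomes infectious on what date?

Jul 28, 1995

The case is reported to public health: Feb 16, 1996.
Isolation begins: Feb 16, 1996 − 27 days = Jan 20, 1996.
The test result is returned: Jan 20, 1996 − 26 days = Dec 25, 1995.
The patient is tested: Dec 25, 1995 − 6 days = Dec 19, 1995.
Symptom onset occurs: Dec 19, 1995 − 77 days = Oct 3, 1995.
The patient becomes infectious: Oct 3, 1995 − 67 days = Jul 28, 1995.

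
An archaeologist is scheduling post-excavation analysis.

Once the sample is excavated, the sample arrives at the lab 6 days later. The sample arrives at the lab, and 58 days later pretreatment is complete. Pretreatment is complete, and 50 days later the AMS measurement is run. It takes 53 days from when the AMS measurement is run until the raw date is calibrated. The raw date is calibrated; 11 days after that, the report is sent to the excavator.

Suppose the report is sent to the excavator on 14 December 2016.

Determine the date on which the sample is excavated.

The report is sent to the excavator: Dec 14, 2016.
The raw date is calibrated: Dec 14, 2016 − 11 days = Dec 3, 2016.
The AMS measurement is run: Dec 3, 2016 − 53 days = Oct 11, 2016.
Pretreatment is complete: Oct 11, 2016 − 50 days = Aug 22, 2016.
The sample arrives at the lab: Aug 22, 2016 − 58 days = Jun 25, 2016.
The sample is excavated: Jun 25, 2016 − 6 days = Jun 19, 2016.

19 June 2016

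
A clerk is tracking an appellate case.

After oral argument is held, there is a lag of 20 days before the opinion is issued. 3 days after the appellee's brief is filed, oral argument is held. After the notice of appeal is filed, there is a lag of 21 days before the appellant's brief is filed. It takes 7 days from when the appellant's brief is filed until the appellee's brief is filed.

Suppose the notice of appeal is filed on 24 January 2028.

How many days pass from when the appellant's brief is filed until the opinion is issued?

Causal path: the appellant's brief is filed → the appellee's brief is filed → oral argument is held → the opinion is issued.
Total delay along the path: 7 + 3 + 20 = 30 days.

30 days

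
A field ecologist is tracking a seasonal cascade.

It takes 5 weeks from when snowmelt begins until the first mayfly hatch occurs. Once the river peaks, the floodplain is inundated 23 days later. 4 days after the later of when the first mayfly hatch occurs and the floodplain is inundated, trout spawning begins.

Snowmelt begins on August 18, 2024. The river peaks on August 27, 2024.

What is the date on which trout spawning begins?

Snowmelt begins: Aug 18, 2024.
The first mayfly hatch occurs: Aug 18, 2024 + 5 weeks = Sep 22, 2024.
The river peaks: Aug 27, 2024.
The floodplain is inundated: Aug 27, 2024 + 23 days = Sep 19, 2024.
Both prerequisites met — the first mayfly hatch occurs (Sep 22, 2024), the floodplain is inundated (Sep 19, 2024); the later is Sep 22, 2024.
Trout spawning begins: Sep 22, 2024 + 4 days = Sep 26, 2024.

September 26, 2024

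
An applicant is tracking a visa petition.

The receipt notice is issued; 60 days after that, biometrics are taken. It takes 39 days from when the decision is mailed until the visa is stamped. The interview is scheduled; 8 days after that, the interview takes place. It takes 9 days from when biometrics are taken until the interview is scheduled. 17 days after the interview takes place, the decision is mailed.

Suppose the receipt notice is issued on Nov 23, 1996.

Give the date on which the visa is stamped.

Apr 5, 1997

The receipt notice is issued: Nov 23, 1996.
Biometrics are taken: Nov 23, 1996 + 60 days = Jan 22, 1997.
The interview is scheduled: Jan 22, 1997 + 9 days = Jan 31, 1997.
The interview takes place: Jan 31, 1997 + 8 days = Feb 8, 1997.
The decision is mailed: Feb 8, 1997 + 17 days = Feb 25, 1997.
The visa is stamped: Feb 25, 1997 + 39 days = Apr 5, 1997.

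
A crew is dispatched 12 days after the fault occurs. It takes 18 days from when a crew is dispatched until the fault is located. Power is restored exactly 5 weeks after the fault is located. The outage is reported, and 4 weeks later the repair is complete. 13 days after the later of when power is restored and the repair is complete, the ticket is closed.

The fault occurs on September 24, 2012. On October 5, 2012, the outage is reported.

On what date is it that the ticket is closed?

The fault occurs: Sep 24, 2012.
A crew is dispatched: Sep 24, 2012 + 12 days = Oct 6, 2012.
The fault is located: Oct 6, 2012 + 18 days = Oct 24, 2012.
Power is restored: Oct 24, 2012 + 5 weeks = Nov 28, 2012.
The outage is reported: Oct 5, 2012.
The repair is complete: Oct 5, 2012 + 4 weeks = Nov 2, 2012.
Both prerequisites met — power is restored (Nov 28, 2012), the repair is complete (Nov 2, 2012); the later is Nov 28, 2012.
The ticket is closed: Nov 28, 2012 + 13 days = Dec 11, 2012.

December 11, 2012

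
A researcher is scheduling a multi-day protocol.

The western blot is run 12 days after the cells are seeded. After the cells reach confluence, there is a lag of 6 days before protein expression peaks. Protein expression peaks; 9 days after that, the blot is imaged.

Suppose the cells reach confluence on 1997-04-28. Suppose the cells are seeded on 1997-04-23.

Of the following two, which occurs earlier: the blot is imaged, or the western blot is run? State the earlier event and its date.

The western blot is run — 1997-05-05

The cells reach confluence: Apr 28, 1997.
Protein expression peaks: Apr 28, 1997 + 6 days = May 4, 1997.
The blot is imaged: May 4, 1997 + 9 days = May 13, 1997.
The cells are seeded: Apr 23, 1997.
The western blot is run: Apr 23, 1997 + 12 days = May 5, 1997.
Comparing: the blot is imaged on May 13, 1997 vs the western blot is run on May 5, 1997. Earlier: the western blot is run.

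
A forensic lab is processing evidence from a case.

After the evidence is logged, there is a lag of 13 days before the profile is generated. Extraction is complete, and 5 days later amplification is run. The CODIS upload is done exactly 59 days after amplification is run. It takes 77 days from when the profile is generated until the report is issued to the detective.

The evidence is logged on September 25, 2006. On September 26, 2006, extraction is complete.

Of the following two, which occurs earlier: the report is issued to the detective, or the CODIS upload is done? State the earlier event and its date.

The CODIS upload is done — November 29, 2006

The evidence is logged: Sep 25, 2006.
The profile is generated: Sep 25, 2006 + 13 days = Oct 8, 2006.
The report is issued to the detective: Oct 8, 2006 + 77 days = Dec 24, 2006.
Extraction is complete: Sep 26, 2006.
Amplification is run: Sep 26, 2006 + 5 days = Oct 1, 2006.
The CODIS upload is done: Oct 1, 2006 + 59 days = Nov 29, 2006.
Comparing: the report is issued to the detective on Dec 24, 2006 vs the CODIS upload is done on Nov 29, 2006. Earlier: the CODIS upload is done.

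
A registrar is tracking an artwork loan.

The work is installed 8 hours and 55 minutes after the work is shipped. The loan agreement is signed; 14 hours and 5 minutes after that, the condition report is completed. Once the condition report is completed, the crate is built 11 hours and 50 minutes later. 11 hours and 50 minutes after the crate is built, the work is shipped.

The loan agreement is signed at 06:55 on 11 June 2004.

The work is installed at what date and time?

The loan agreement is signed: 06:55 Jun 11, 2004.
The condition report is completed: 06:55 Jun 11, 2004 + 14h05m = 21:00 Jun 11, 2004.
The crate is built: 21:00 Jun 11, 2004 + 11h50m = 08:50 Jun 12, 2004.
The work is shipped: 08:50 Jun 12, 2004 + 11h50m = 20:40 Jun 12, 2004.
The work is installed: 20:40 Jun 12, 2004 + 8h55m = 05:35 Jun 13, 2004.

05:35 on 13 June 2004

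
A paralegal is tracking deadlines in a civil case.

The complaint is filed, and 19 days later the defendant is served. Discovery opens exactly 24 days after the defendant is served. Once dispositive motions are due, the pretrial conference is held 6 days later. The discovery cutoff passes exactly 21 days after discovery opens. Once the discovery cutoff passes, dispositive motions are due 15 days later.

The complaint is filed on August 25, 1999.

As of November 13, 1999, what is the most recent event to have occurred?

Dispositive motions are due

The complaint is filed: Aug 25, 1999.
The defendant is served: Aug 25, 1999 + 19 days = Sep 13, 1999.
Discovery opens: Sep 13, 1999 + 24 days = Oct 7, 1999.
The discovery cutoff passes: Oct 7, 1999 + 21 days = Oct 28, 1999.
Dispositive motions are due: Oct 28, 1999 + 15 days = Nov 12, 1999.
The pretrial conference is held: Nov 12, 1999 + 6 days = Nov 18, 1999.
Nov 13, 1999 falls between when dispositive motions are due (Nov 12, 1999) and when the pretrial conference is held (Nov 18, 1999).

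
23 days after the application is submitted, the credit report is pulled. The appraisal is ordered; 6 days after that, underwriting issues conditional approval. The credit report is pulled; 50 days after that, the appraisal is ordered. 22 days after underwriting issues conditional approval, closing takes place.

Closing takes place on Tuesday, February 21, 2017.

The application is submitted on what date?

Saturday, November 12, 2016

Closing takes place: Feb 21, 2017.
Underwriting issues conditional approval: Feb 21, 2017 − 22 days = Jan 30, 2017.
The appraisal is ordered: Jan 30, 2017 − 6 days = Jan 24, 2017.
The credit report is pulled: Jan 24, 2017 − 50 days = Dec 5, 2016.
The application is submitted: Dec 5, 2016 − 23 days = Nov 12, 2016.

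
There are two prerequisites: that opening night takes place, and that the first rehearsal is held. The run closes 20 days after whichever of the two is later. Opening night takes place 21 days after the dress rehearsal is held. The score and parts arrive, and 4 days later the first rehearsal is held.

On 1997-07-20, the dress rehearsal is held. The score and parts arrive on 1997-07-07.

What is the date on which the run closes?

The dress rehearsal is held: Jul 20, 1997.
Opening night takes place: Jul 20, 1997 + 21 days = Aug 10, 1997.
The score and parts arrive: Jul 7, 1997.
The first rehearsal is held: Jul 7, 1997 + 4 days = Jul 11, 1997.
Both prerequisites met — opening night takes place (Aug 10, 1997), the first rehearsal is held (Jul 11, 1997); the later is Aug 10, 1997.
The run closes: Aug 10, 1997 + 20 days = Aug 30, 1997.

1997-08-30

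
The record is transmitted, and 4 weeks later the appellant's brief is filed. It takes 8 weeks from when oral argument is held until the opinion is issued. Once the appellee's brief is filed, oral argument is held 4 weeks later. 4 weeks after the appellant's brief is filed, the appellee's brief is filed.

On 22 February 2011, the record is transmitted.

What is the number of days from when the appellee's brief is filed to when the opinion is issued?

84 days

Causal path: the appellee's brief is filed → oral argument is held → the opinion is issued.
Total delay along the path: 4 + 8 weeks = 12 weeks = 84 days.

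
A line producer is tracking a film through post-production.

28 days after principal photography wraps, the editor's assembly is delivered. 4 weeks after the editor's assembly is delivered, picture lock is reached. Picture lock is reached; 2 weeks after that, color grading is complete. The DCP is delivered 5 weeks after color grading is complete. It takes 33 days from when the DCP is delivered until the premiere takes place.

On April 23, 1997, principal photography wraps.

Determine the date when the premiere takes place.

September 8, 1997

Principal photography wraps: Apr 23, 1997.
The editor's assembly is delivered: Apr 23, 1997 + 28 days = May 21, 1997.
Picture lock is reached: May 21, 1997 + 4 weeks = Jun 18, 1997.
Color grading is complete: Jun 18, 1997 + 2 weeks = Jul 2, 1997.
The DCP is delivered: Jul 2, 1997 + 5 weeks = Aug 6, 1997.
The premiere takes place: Aug 6, 1997 + 33 days = Sep 8, 1997.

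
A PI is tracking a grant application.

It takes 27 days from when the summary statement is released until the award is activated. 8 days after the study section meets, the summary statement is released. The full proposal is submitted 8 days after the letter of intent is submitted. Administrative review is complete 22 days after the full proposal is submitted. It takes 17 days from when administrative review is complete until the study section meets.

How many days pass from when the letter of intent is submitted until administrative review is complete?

30 days

Causal path: the letter of intent is submitted → the full proposal is submitted → administrative review is complete.
Total delay along the path: 8 + 22 = 30 days.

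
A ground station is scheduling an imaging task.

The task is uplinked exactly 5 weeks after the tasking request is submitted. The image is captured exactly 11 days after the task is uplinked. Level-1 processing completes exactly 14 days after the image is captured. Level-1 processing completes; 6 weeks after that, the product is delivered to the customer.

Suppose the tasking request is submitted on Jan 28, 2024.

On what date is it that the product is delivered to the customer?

May 9, 2024

The tasking request is submitted: Jan 28, 2024.
The task is uplinked: Jan 28, 2024 + 5 weeks = Mar 3, 2024.
The image is captured: Mar 3, 2024 + 11 days = Mar 14, 2024.
Level-1 processing completes: Mar 14, 2024 + 14 days = Mar 28, 2024.
The product is delivered to the customer: Mar 28, 2024 + 6 weeks = May 9, 2024.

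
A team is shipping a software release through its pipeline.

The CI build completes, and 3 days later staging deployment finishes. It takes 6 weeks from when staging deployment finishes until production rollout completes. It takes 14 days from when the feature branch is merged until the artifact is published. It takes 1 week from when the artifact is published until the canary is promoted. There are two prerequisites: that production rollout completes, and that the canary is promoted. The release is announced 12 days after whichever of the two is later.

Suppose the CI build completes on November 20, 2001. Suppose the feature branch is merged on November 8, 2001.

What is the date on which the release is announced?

The CI build completes: Nov 20, 2001.
Staging deployment finishes: Nov 20, 2001 + 3 days = Nov 23, 2001.
Production rollout completes: Nov 23, 2001 + 6 weeks = Jan 4, 2002.
The feature branch is merged: Nov 8, 2001.
The artifact is published: Nov 8, 2001 + 14 days = Nov 22, 2001.
The canary is promoted: Nov 22, 2001 + 1 week = Nov 29, 2001.
Both prerequisites met — production rollout completes (Jan 4, 2002), the canary is promoted (Nov 29, 2001); the later is Jan 4, 2002.
The release is announced: Jan 4, 2002 + 12 days = Jan 16, 2002.

January 16, 2002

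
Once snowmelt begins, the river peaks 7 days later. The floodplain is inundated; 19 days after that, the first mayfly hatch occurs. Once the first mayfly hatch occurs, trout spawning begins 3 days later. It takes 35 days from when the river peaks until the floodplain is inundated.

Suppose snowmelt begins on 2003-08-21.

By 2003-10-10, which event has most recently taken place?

The floodplain is inundated

Snowmelt begins: Aug 21, 2003.
The river peaks: Aug 21, 2003 + 7 days = Aug 28, 2003.
The floodplain is inundated: Aug 28, 2003 + 35 days = Oct 2, 2003.
The first mayfly hatch occurs: Oct 2, 2003 + 19 days = Oct 21, 2003.
Trout spawning begins: Oct 21, 2003 + 3 days = Oct 24, 2003.
Oct 10, 2003 falls between when the floodplain is inundated (Oct 2, 2003) and when the first mayfly hatch occurs (Oct 21, 2003).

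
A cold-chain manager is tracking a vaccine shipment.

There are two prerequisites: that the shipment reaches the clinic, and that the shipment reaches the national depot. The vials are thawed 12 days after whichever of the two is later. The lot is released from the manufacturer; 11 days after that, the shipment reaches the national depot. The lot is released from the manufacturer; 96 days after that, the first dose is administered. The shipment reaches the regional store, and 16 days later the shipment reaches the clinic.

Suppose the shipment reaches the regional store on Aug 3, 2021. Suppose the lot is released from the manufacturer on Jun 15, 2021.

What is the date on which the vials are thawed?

Aug 31, 2021

The shipment reaches the regional store: Aug 3, 2021.
The shipment reaches the clinic: Aug 3, 2021 + 16 days = Aug 19, 2021.
The lot is released from the manufacturer: Jun 15, 2021.
The shipment reaches the national depot: Jun 15, 2021 + 11 days = Jun 26, 2021.
Both prerequisites met — the shipment reaches the clinic (Aug 19, 2021), the shipment reaches the national depot (Jun 26, 2021); the later is Aug 19, 2021.
The vials are thawed: Aug 19, 2021 + 12 days = Aug 31, 2021.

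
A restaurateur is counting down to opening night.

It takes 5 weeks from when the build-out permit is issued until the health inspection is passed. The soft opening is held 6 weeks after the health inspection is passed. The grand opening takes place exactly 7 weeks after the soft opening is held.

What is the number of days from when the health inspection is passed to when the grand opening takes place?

91 days

Causal path: the health inspection is passed → the soft opening is held → the grand opening takes place.
Total delay along the path: 6 + 7 weeks = 13 weeks = 91 days.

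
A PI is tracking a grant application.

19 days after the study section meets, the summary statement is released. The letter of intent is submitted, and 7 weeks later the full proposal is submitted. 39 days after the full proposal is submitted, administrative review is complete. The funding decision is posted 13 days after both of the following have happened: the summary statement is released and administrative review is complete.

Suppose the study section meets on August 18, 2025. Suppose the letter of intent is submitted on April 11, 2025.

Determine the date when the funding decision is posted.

The study section meets: Aug 18, 2025.
The summary statement is released: Aug 18, 2025 + 19 days = Sep 6, 2025.
The letter of intent is submitted: Apr 11, 2025.
The full proposal is submitted: Apr 11, 2025 + 7 weeks = May 30, 2025.
Administrative review is complete: May 30, 2025 + 39 days = Jul 8, 2025.
Both prerequisites met — the summary statement is released (Sep 6, 2025), administrative review is complete (Jul 8, 2025); the later is Sep 6, 2025.
The funding decision is posted: Sep 6, 2025 + 13 days = Sep 19, 2025.

September 19, 2025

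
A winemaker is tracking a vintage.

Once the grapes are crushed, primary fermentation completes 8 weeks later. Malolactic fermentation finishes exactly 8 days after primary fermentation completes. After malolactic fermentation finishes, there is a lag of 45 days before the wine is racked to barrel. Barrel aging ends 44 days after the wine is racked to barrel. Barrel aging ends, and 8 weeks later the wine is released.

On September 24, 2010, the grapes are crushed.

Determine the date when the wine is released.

April 21, 2011

The grapes are crushed: Sep 24, 2010.
Primary fermentation completes: Sep 24, 2010 + 8 weeks = Nov 19, 2010.
Malolactic fermentation finishes: Nov 19, 2010 + 8 days = Nov 27, 2010.
The wine is racked to barrel: Nov 27, 2010 + 45 days = Jan 11, 2011.
Barrel aging ends: Jan 11, 2011 + 44 days = Feb 24, 2011.
The wine is released: Feb 24, 2011 + 8 weeks = Apr 21, 2011.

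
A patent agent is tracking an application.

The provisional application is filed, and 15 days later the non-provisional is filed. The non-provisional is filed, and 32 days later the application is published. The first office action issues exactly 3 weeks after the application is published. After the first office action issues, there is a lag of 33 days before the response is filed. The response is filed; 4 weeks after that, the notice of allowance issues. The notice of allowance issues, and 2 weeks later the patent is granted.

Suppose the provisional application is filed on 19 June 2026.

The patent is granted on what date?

The provisional application is filed: Jun 19, 2026.
The non-provisional is filed: Jun 19, 2026 + 15 days = Jul 4, 2026.
The application is published: Jul 4, 2026 + 32 days = Aug 5, 2026.
The first office action issues: Aug 5, 2026 + 3 weeks = Aug 26, 2026.
The response is filed: Aug 26, 2026 + 33 days = Sep 28, 2026.
The notice of allowance issues: Sep 28, 2026 + 4 weeks = Oct 26, 2026.
The patent is granted: Oct 26, 2026 + 2 weeks = Nov 9, 2026.

9 November 2026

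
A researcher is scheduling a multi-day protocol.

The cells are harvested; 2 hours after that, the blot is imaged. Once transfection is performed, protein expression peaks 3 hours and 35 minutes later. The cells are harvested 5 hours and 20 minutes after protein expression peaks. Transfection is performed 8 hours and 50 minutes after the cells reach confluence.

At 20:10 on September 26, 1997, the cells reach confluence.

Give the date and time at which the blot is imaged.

The cells reach confluence: 20:10 Sep 26, 1997.
Transfection is performed: 20:10 Sep 26, 1997 + 8h50m = 05:00 Sep 27, 1997.
Protein expression peaks: 05:00 Sep 27, 1997 + 3h35m = 08:35 Sep 27, 1997.
The cells are harvested: 08:35 Sep 27, 1997 + 5h20m = 13:55 Sep 27, 1997.
The blot is imaged: 13:55 Sep 27, 1997 + 2h = 15:55 Sep 27, 1997.

15:55 on September 27, 1997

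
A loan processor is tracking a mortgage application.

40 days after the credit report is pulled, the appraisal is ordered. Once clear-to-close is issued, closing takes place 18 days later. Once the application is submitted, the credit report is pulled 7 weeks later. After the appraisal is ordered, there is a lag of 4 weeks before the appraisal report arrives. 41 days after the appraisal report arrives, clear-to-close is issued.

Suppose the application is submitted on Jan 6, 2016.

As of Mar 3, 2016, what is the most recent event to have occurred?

The credit report is pulled

The application is submitted: Jan 6, 2016.
The credit report is pulled: Jan 6, 2016 + 7 weeks = Feb 24, 2016.
The appraisal is ordered: Feb 24, 2016 + 40 days = Apr 4, 2016.
The appraisal report arrives: Apr 4, 2016 + 4 weeks = May 2, 2016.
Clear-to-close is issued: May 2, 2016 + 41 days = Jun 12, 2016.
Closing takes place: Jun 12, 2016 + 18 days = Jun 30, 2016.
Mar 3, 2016 falls between when the credit report is pulled (Feb 24, 2016) and when the appraisal is ordered (Apr 4, 2016).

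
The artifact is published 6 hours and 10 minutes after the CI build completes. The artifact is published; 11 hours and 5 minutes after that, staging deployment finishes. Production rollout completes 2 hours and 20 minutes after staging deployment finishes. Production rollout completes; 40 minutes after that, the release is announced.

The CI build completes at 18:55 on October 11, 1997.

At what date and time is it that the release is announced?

15:10 on October 12, 1997

The CI build completes: 18:55 Oct 11, 1997.
The artifact is published: 18:55 Oct 11, 1997 + 6h10m = 01:05 Oct 12, 1997.
Staging deployment finishes: 01:05 Oct 12, 1997 + 11h05m = 12:10 Oct 12, 1997.
Production rollout completes: 12:10 Oct 12, 1997 + 2h20m = 14:30 Oct 12, 1997.
The release is announced: 14:30 Oct 12, 1997 + 40m = 15:10 Oct 12, 1997.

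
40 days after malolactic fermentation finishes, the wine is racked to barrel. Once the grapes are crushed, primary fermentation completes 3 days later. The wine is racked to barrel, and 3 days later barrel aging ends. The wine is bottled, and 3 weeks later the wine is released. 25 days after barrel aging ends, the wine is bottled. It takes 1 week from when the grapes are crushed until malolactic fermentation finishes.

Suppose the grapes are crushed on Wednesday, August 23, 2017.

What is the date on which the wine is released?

Monday, November 27, 2017

The grapes are crushed: Aug 23, 2017.
Malolactic fermentation finishes: Aug 23, 2017 + 1 week = Aug 30, 2017.
The wine is racked to barrel: Aug 30, 2017 + 40 days = Oct 9, 2017.
Barrel aging ends: Oct 9, 2017 + 3 days = Oct 12, 2017.
The wine is bottled: Oct 12, 2017 + 25 days = Nov 6, 2017.
The wine is released: Nov 6, 2017 + 3 weeks = Nov 27, 2017.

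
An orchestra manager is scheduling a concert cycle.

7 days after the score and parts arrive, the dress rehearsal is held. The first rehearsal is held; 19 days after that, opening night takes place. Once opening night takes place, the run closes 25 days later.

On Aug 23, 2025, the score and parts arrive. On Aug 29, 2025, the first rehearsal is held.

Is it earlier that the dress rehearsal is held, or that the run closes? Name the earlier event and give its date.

The dress rehearsal is held — Aug 30, 2025

The score and parts arrive: Aug 23, 2025.
The dress rehearsal is held: Aug 23, 2025 + 7 days = Aug 30, 2025.
The first rehearsal is held: Aug 29, 2025.
Opening night takes place: Aug 29, 2025 + 19 days = Sep 17, 2025.
The run closes: Sep 17, 2025 + 25 days = Oct 12, 2025.
Comparing: the dress rehearsal is held on Aug 30, 2025 vs the run closes on Oct 12, 2025. Earlier: the dress rehearsal is held.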